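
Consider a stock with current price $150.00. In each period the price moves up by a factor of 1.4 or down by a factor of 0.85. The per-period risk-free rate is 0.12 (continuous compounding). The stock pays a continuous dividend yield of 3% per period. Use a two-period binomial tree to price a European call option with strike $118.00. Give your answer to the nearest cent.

Per-period risk-free factor R = e^0.12 = 1.1275; dividend-adjusted growth = e^(0.12−0.03) = 1.0942.
Risk-neutral probability p = (1.0942 − 0.85)/(1.4 − 0.85) = 0.2442/0.5500 = 0.4440
Terminal stock prices: S_uu = 294, S_ud = 178.5, S_dd = 108.4
Terminal payoffs (S − K): max(176, 0) = 176, max(60.5, 0) = 60.5, max(-9.625, 0) = 0
Node u (S = 210): V_u = e^(−0.12)·[0.4440·176.0000 + 0.5560·60.5000] = 99.1370
Node d (S = 127.5): V_d = e^(−0.12)·[0.4440·60.5000 + 0.5560·0.0000] = 23.8219
Node 0 (S = 150): V_0 = e^(−0.12)·[0.4440·99.1370 + 0.5560·23.8219] = 50.7835

$50.78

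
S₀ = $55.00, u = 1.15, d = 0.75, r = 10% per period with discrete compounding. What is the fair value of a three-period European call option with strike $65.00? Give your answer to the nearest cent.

$9.39

Risk-neutral probability p = (1 + 0.1 − 0.75)/(1.15 − 0.75) = 0.3500/0.4000 = 0.8750
Terminal stock prices: S_uuu = 83.65, S_uud = 54.55, S_udd = 35.58, S_ddd = 23.2
Terminal payoffs (S − K): max(18.65, 0) = 18.65, max(-10.45, 0) = 0, max(-29.42, 0) = 0, max(-41.8, 0) = 0
Node uu (S = 72.74): V_uu = 1/1.1·[0.8750·18.6481 + 0.1250·0.0000] = 14.8337
Node ud (S = 47.44): V_ud = 1/1.1·[0.8750·0.0000 + 0.1250·0.0000] = 0.0000
Node dd (S = 30.94): V_dd = 1/1.1·[0.8750·0.0000 + 0.1250·0.0000] = 0.0000
Node u (S = 63.25): V_u = 1/1.1·[0.8750·14.8337 + 0.1250·0.0000] = 11.7996
Node d (S = 41.25): V_d = 1/1.1·[0.8750·0.0000 + 0.1250·0.0000] = 0.0000
Node 0 (S = 55): V_0 = 1/1.1·[0.8750·11.7996 + 0.1250·0.0000] = 9.3860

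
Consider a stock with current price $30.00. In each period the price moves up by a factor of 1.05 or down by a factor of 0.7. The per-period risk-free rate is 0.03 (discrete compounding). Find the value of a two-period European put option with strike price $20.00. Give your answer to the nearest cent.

$0.02

Risk-neutral probability p = (1 + 0.03 − 0.7)/(1.05 − 0.7) = 0.3300/0.3500 = 0.9429
Terminal stock prices: S_uu = 33.08, S_ud = 22.05, S_dd = 14.7
Terminal payoffs (K − S): max(-13.08, 0) = 0, max(-2.05, 0) = 0, max(5.3, 0) = 5.3
Node u (S = 31.5): V_u = 1/1.03·[0.9429·0.0000 + 0.0571·0.0000] = 0.0000
Node d (S = 21): V_d = 1/1.03·[0.9429·0.0000 + 0.0571·5.3000] = 0.2940
Node 0 (S = 30): V_0 = 1/1.03·[0.9429·0.0000 + 0.0571·0.2940] = 0.0163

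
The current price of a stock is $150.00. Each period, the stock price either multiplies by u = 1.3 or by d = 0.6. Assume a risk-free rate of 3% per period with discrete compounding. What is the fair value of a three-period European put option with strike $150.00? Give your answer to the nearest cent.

$26.20

Risk-neutral probability p = (1 + 0.03 − 0.6)/(1.3 − 0.6) = 0.4300/0.7000 = 0.6143
Terminal stock prices: S_uuu = 329.6, S_uud = 152.1, S_udd = 70.2, S_ddd = 32.4
Terminal payoffs (K − S): max(-179.6, 0) = 0, max(-2.1, 0) = 0, max(79.8, 0) = 79.8, max(117.6, 0) = 117.6
Node uu (S = 253.5): V_uu = 1/1.03·[0.6143·0.0000 + 0.3857·0.0000] = 0.0000
Node ud (S = 117): V_ud = 1/1.03·[0.6143·0.0000 + 0.3857·79.8000] = 29.8835
Node dd (S = 54): V_dd = 1/1.03·[0.6143·79.8000 + 0.3857·117.6000] = 91.6311
Node u (S = 195): V_u = 1/1.03·[0.6143·0.0000 + 0.3857·29.8835] = 11.1908
Node d (S = 90): V_d = 1/1.03·[0.6143·29.8835 + 0.3857·91.6311] = 52.1363
Node 0 (S = 150): V_0 = 1/1.03·[0.6143·11.1908 + 0.3857·52.1363] = 26.1981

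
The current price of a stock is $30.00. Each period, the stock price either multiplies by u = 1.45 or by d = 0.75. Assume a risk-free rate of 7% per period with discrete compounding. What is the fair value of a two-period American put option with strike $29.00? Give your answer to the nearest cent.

$3.30

Risk-neutral probability p = (1 + 0.07 − 0.75)/(1.45 − 0.75) = 0.3200/0.7000 = 0.4571
Terminal stock prices: S_uu = 63.08, S_ud = 32.62, S_dd = 16.88
Terminal payoffs (K − S): max(-34.08, 0) = 0, max(-3.625, 0) = 0, max(12.12, 0) = 12.12
Node u (S = 43.5): continuation = 1/1.07·[0.4571·0.0000 + 0.5429·0.0000] = 0.0000; exercise value = 0.0000 ≤ continuation, so V_u = 0.0000
Node d (S = 22.5): continuation = 1/1.07·[0.4571·0.0000 + 0.5429·12.1250] = 6.1515; exercise value = 6.5000 > continuation, so V_d = 6.5000 (exercise)
Node 0 (S = 30): continuation = 1/1.07·[0.4571·0.0000 + 0.5429·6.5000] = 3.2977; exercise value = 0.0000 ≤ continuation, so V_0 = 3.2977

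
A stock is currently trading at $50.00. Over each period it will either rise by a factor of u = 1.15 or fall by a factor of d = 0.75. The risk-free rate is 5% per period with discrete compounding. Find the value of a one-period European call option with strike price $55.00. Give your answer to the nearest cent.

Risk-neutral probability p = (1 + 0.05 − 0.75)/(1.15 − 0.75) = 0.3000/0.4000 = 0.7500
Terminal stock prices: S_u = 57.5, S_d = 37.5
Terminal payoffs (S − K): max(2.5, 0) = 2.5, max(-17.5, 0) = 0
Node 0 (S = 50): V_0 = 1/1.05·[0.7500·2.5000 + 0.2500·0.0000] = 1.7857

$1.79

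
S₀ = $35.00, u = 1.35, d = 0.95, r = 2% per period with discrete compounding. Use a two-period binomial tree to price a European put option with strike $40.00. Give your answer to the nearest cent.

$5.50

Risk-neutral probability p = (1 + 0.02 − 0.95)/(1.35 − 0.95) = 0.0700/0.4000 = 0.1750
Terminal stock prices: S_uu = 63.79, S_ud = 44.89, S_dd = 31.59
Terminal payoffs (K − S): max(-23.79, 0) = 0, max(-4.887, 0) = 0, max(8.413, 0) = 8.413
Node u (S = 47.25): V_u = 1/1.02·[0.1750·0.0000 + 0.8250·0.0000] = 0.0000
Node d (S = 33.25): V_d = 1/1.02·[0.1750·0.0000 + 0.8250·8.4125] = 6.8042
Node 0 (S = 35): V_0 = 1/1.02·[0.1750·0.0000 + 0.8250·6.8042] = 5.5034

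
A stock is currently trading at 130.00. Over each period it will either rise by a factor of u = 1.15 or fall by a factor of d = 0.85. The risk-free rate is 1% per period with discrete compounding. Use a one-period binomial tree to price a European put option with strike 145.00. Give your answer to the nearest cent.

Risk-neutral probability p = (1 + 0.01 − 0.85)/(1.15 − 0.85) = 0.1600/0.3000 = 0.5333
Terminal stock prices: S_u = 149.5, S_d = 110.5
Terminal payoffs (K − S): max(-4.5, 0) = 0, max(34.5, 0) = 34.5
Node 0 (S = 130): V_0 = 1/1.01·[0.5333·0.0000 + 0.4667·34.5000] = 15.9406

15.94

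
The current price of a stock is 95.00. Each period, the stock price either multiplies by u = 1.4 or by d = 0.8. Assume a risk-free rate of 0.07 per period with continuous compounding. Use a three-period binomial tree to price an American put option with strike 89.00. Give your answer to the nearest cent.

Risk-neutral probability p = (e^0.07 − 0.8)/(1.4 − 0.8) = 0.2725/0.6000 = 0.4542
Terminal stock prices: S_uuu = 260.7, S_uud = 149, S_udd = 85.12, S_ddd = 48.64
Terminal payoffs (K − S): max(-171.7, 0) = 0, max(-59.96, 0) = 0, max(3.88, 0) = 3.88, max(40.36, 0) = 40.36
Node uu (S = 186.2): continuation = e^(−0.07)·[0.4542·0.0000 + 0.5458·0.0000] = 0.0000; exercise value = 0.0000 ≤ continuation, so V_uu = 0.0000
Node ud (S = 106.4): continuation = e^(−0.07)·[0.4542·0.0000 + 0.5458·3.8800] = 1.9746; exercise value = 0.0000 ≤ continuation, so V_ud = 1.9746
Node dd (S = 60.8): continuation = e^(−0.07)·[0.4542·3.8800 + 0.5458·40.3600] = 22.1830; exercise value = 28.2000 > continuation, so V_dd = 28.2000 (exercise)
Node u (S = 133): continuation = e^(−0.07)·[0.4542·0.0000 + 0.5458·1.9746] = 1.0049; exercise value = 0.0000 ≤ continuation, so V_u = 1.0049
Node d (S = 76): continuation = e^(−0.07)·[0.4542·1.9746 + 0.5458·28.2000] = 15.1877; exercise value = 13.0000 ≤ continuation, so V_d = 15.1877
Node 0 (S = 95): continuation = e^(−0.07)·[0.4542·1.0049 + 0.5458·15.1877] = 8.1549; exercise value = 0.0000 ≤ continuation, so V_0 = 8.1549

8.15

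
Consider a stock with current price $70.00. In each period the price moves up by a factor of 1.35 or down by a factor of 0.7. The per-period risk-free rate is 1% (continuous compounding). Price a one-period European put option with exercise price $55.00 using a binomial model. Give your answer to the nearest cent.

Risk-neutral probability p = (e^0.01 − 0.7)/(1.35 − 0.7) = 0.3101/0.6500 = 0.4770
Terminal stock prices: S_u = 94.5, S_d = 49
Terminal payoffs (K − S): max(-39.5, 0) = 0, max(6, 0) = 6
Node 0 (S = 70): V_0 = e^(−0.01)·[0.4770·0.0000 + 0.5230·6.0000] = 3.1068

$3.11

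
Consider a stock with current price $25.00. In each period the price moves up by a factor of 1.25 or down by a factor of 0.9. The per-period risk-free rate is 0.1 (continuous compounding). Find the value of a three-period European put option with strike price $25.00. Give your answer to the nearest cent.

$0.36

Risk-neutral probability p = (e^0.1 − 0.9)/(1.25 − 0.9) = 0.2052/0.3500 = 0.5862
Terminal stock prices: S_uuu = 48.83, S_uud = 35.16, S_udd = 25.31, S_ddd = 18.23
Terminal payoffs (K − S): max(-23.83, 0) = 0, max(-10.16, 0) = 0, max(-0.3125, 0) = 0, max(6.775, 0) = 6.775
Node uu (S = 39.06): V_uu = e^(−0.1)·[0.5862·0.0000 + 0.4138·0.0000] = 0.0000
Node ud (S = 28.12): V_ud = e^(−0.1)·[0.5862·0.0000 + 0.4138·0.0000] = 0.0000
Node dd (S = 20.25): V_dd = e^(−0.1)·[0.5862·0.0000 + 0.4138·6.7750] = 2.5367
Node u (S = 31.25): V_u = e^(−0.1)·[0.5862·0.0000 + 0.4138·0.0000] = 0.0000
Node d (S = 22.5): V_d = e^(−0.1)·[0.5862·0.0000 + 0.4138·2.5367] = 0.9498
Node 0 (S = 25): V_0 = e^(−0.1)·[0.5862·0.0000 + 0.4138·0.9498] = 0.3556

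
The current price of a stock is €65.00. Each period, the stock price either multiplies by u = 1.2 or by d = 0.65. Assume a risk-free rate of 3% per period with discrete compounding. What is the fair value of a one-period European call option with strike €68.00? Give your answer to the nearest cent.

Risk-neutral probability p = (1 + 0.03 − 0.65)/(1.2 − 0.65) = 0.3800/0.5500 = 0.6909
Terminal stock prices: S_u = 78, S_d = 42.25
Terminal payoffs (S − K): max(10, 0) = 10, max(-25.75, 0) = 0
Node 0 (S = 65): V_0 = 1/1.03·[0.6909·10.0000 + 0.3091·0.0000] = 6.7079

€6.71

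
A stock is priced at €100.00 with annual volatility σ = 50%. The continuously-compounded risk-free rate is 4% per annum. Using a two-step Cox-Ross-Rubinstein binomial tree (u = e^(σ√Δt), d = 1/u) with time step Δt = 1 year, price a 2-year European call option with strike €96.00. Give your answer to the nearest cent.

€29.98

CRR parameters: u = e^(σ√Δt) = e^(0.5·√1) = 1.6487, d = 1/u = 0.6065
Per-period rate: rΔt = 0.04·1 = 0.04, so R = e^0.04 = 1.0408
Risk-neutral probability p = (e^0.04 − 0.6065)/(1.6487 − 0.6065) = 0.4343/1.0422 = 0.4167
Terminal stock prices: S_uu = 271.8, S_ud = 100, S_dd = 36.79
Terminal payoffs (S − K): max(175.8, 0) = 175.8, max(4, 0) = 4, max(-59.21, 0) = 0
Node u (S = 164.9): V_u = e^(−0.04)·[0.4167·175.8282 + 0.5833·4.0000] = 72.6363
Node d (S = 60.65): V_d = e^(−0.04)·[0.4167·4.0000 + 0.5833·0.0000] = 1.6014
Node 0 (S = 100): V_0 = e^(−0.04)·[0.4167·72.6363 + 0.5833·1.6014] = 29.9782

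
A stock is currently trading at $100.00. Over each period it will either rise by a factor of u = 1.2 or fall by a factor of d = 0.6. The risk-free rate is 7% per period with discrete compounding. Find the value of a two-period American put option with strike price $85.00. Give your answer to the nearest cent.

$6.99

Risk-neutral probability p = (1 + 0.07 − 0.6)/(1.2 − 0.6) = 0.4700/0.6000 = 0.7833
Terminal stock prices: S_uu = 144, S_ud = 72, S_dd = 36
Terminal payoffs (K − S): max(-59, 0) = 0, max(13, 0) = 13, max(49, 0) = 49
Node u (S = 120): continuation = 1/1.07·[0.7833·0.0000 + 0.2167·13.0000] = 2.6324; exercise value = 0.0000 ≤ continuation, so V_u = 2.6324
Node d (S = 60): continuation = 1/1.07·[0.7833·13.0000 + 0.2167·49.0000] = 19.4393; exercise value = 25.0000 > continuation, so V_d = 25.0000 (exercise)
Node 0 (S = 100): continuation = 1/1.07·[0.7833·2.6324 + 0.2167·25.0000] = 6.9895; exercise value = 0.0000 ≤ continuation, so V_0 = 6.9895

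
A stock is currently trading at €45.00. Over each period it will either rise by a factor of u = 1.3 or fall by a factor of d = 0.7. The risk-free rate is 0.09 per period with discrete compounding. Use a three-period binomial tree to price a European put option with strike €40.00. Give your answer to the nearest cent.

Risk-neutral probability p = (1 + 0.09 − 0.7)/(1.3 − 0.7) = 0.3900/0.6000 = 0.6500
Terminal stock prices: S_uuu = 98.87, S_uud = 53.24, S_udd = 28.66, S_ddd = 15.43
Terminal payoffs (K − S): max(-58.87, 0) = 0, max(-13.24, 0) = 0, max(11.34, 0) = 11.34, max(24.57, 0) = 24.57
Node uu (S = 76.05): V_uu = 1/1.09·[0.6500·0.0000 + 0.3500·0.0000] = 0.0000
Node ud (S = 40.95): V_ud = 1/1.09·[0.6500·0.0000 + 0.3500·11.3350] = 3.6397
Node dd (S = 22.05): V_dd = 1/1.09·[0.6500·11.3350 + 0.3500·24.5650] = 14.6472
Node u (S = 58.5): V_u = 1/1.09·[0.6500·0.0000 + 0.3500·3.6397] = 1.1687
Node d (S = 31.5): V_d = 1/1.09·[0.6500·3.6397 + 0.3500·14.6472] = 6.8737
Node 0 (S = 45): V_0 = 1/1.09·[0.6500·1.1687 + 0.3500·6.8737] = 2.9041

€2.90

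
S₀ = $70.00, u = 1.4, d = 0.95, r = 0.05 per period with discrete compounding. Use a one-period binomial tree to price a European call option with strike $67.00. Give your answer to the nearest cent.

$6.56

Risk-neutral probability p = (1 + 0.05 − 0.95)/(1.4 − 0.95) = 0.1000/0.4500 = 0.2222
Terminal stock prices: S_u = 98, S_d = 66.5
Terminal payoffs (S − K): max(31, 0) = 31, max(-0.5, 0) = 0
Node 0 (S = 70): V_0 = 1/1.05·[0.2222·31.0000 + 0.7778·0.0000] = 6.5608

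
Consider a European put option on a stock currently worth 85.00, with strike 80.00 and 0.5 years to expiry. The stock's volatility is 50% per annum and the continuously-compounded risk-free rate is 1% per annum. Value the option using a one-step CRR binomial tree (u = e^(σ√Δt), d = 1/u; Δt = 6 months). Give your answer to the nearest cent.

11.73

CRR parameters: u = e^(σ√Δt) = e^(0.5·√0.5) = 1.4241, d = 1/u = 0.7022
Per-period rate: rΔt = 0.01·0.5 = 0.005, so R = e^0.005 = 1.0050
Risk-neutral probability p = (e^0.005 − 0.7022)/(1.4241 − 0.7022) = 0.3028/0.7219 = 0.4195
Terminal stock prices: S_u = 121.1, S_d = 59.69
Terminal payoffs (K − S): max(-41.05, 0) = 0, max(20.31, 0) = 20.31
Node 0 (S = 85): V_0 = e^(−0.005)·[0.4195·0.0000 + 0.5805·20.3140] = 11.7342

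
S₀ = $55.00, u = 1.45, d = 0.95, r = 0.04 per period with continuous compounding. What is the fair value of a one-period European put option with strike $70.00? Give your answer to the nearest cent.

Risk-neutral probability p = (e^0.04 − 0.95)/(1.45 − 0.95) = 0.0908/0.5000 = 0.1816
Terminal stock prices: S_u = 79.75, S_d = 52.25
Terminal payoffs (K − S): max(-9.75, 0) = 0, max(17.75, 0) = 17.75
Node 0 (S = 55): V_0 = e^(−0.04)·[0.1816·0.0000 + 0.8184·17.7500] = 13.9566

$13.96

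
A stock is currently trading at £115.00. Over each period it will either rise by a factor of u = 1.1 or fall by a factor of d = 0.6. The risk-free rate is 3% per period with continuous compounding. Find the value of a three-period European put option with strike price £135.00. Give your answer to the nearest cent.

£18.92

Risk-neutral probability p = (e^0.03 − 0.6)/(1.1 − 0.6) = 0.4305/0.5000 = 0.8609
Terminal stock prices: S_uuu = 153.1, S_uud = 83.49, S_udd = 45.54, S_ddd = 24.84
Terminal payoffs (K − S): max(-18.07, 0) = 0, max(51.51, 0) = 51.51, max(89.46, 0) = 89.46, max(110.2, 0) = 110.2
Node uu (S = 139.2): V_uu = e^(−0.03)·[0.8609·0.0000 + 0.1391·51.5100] = 6.9528
Node ud (S = 75.9): V_ud = e^(−0.03)·[0.8609·51.5100 + 0.1391·89.4600] = 55.1101
Node dd (S = 41.4): V_dd = e^(−0.03)·[0.8609·89.4600 + 0.1391·110.1600] = 89.6101
Node u (S = 126.5): V_u = e^(−0.03)·[0.8609·6.9528 + 0.1391·55.1101] = 13.2476
Node d (S = 69): V_d = e^(−0.03)·[0.8609·55.1101 + 0.1391·89.6101] = 58.1382
Node 0 (S = 115): V_0 = e^(−0.03)·[0.8609·13.2476 + 0.1391·58.1382] = 18.9154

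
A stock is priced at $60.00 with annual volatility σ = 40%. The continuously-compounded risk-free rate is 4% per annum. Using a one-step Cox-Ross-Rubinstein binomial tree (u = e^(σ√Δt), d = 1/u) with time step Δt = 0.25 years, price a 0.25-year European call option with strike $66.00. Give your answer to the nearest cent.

$3.43

CRR parameters: u = e^(σ√Δt) = e^(0.4·√0.25) = 1.2214, d = 1/u = 0.8187
Per-period rate: rΔt = 0.04·0.25 = 0.01, so R = e^0.01 = 1.0101
Risk-neutral probability p = (e^0.01 − 0.8187)/(1.2214 − 0.8187) = 0.1913/0.4027 = 0.4751
Terminal stock prices: S_u = 73.28, S_d = 49.12
Terminal payoffs (S − K): max(7.284, 0) = 7.284, max(-16.88, 0) = 0
Node 0 (S = 60): V_0 = e^(−0.01)·[0.4751·7.2842 + 0.5249·0.0000] = 3.4265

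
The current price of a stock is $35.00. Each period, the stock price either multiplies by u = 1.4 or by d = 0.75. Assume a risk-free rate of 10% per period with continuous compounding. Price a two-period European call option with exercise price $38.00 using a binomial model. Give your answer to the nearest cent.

Risk-neutral probability p = (e^0.1 − 0.75)/(1.4 − 0.75) = 0.3552/0.6500 = 0.5464
Terminal stock prices: S_uu = 68.6, S_ud = 36.75, S_dd = 19.69
Terminal payoffs (S − K): max(30.6, 0) = 30.6, max(-1.25, 0) = 0, max(-18.31, 0) = 0
Node u (S = 49): V_u = e^(−0.1)·[0.5464·30.6000 + 0.4536·0.0000] = 15.1292
Node d (S = 26.25): V_d = e^(−0.1)·[0.5464·0.0000 + 0.4536·0.0000] = 0.0000
Node 0 (S = 35): V_0 = e^(−0.1)·[0.5464·15.1292 + 0.4536·0.0000] = 7.4802

$7.48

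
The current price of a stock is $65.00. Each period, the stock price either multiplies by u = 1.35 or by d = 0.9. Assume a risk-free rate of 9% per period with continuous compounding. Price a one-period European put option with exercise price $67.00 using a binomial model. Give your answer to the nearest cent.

$4.42

Risk-neutral probability p = (e^0.09 − 0.9)/(1.35 − 0.9) = 0.1942/0.4500 = 0.4315
Terminal stock prices: S_u = 87.75, S_d = 58.5
Terminal payoffs (K − S): max(-20.75, 0) = 0, max(8.5, 0) = 8.5
Node 0 (S = 65): V_0 = e^(−0.09)·[0.4315·0.0000 + 0.5685·8.5000] = 4.4164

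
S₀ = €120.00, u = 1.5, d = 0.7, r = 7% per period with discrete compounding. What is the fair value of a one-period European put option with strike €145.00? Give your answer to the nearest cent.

€30.64

Risk-neutral probability p = (1 + 0.07 − 0.7)/(1.5 − 0.7) = 0.3700/0.8000 = 0.4625
Terminal stock prices: S_u = 180, S_d = 84
Terminal payoffs (K − S): max(-35, 0) = 0, max(61, 0) = 61
Node 0 (S = 120): V_0 = 1/1.07·[0.4625·0.0000 + 0.5375·61.0000] = 30.6425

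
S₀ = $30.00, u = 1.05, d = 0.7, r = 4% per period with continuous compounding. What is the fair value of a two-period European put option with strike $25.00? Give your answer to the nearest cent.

Risk-neutral probability p = (e^0.04 − 0.7)/(1.05 − 0.7) = 0.3408/0.3500 = 0.9737
Terminal stock prices: S_uu = 33.08, S_ud = 22.05, S_dd = 14.7
Terminal payoffs (K − S): max(-8.075, 0) = 0, max(2.95, 0) = 2.95, max(10.3, 0) = 10.3
Node u (S = 31.5): V_u = e^(−0.04)·[0.9737·0.0000 + 0.0263·2.9500] = 0.0744
Node d (S = 21): V_d = e^(−0.04)·[0.9737·2.9500 + 0.0263·10.3000] = 3.0197
Node 0 (S = 30): V_0 = e^(−0.04)·[0.9737·0.0744 + 0.0263·3.0197] = 0.1458

$0.15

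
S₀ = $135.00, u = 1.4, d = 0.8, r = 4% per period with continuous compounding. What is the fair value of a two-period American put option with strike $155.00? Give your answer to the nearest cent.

Risk-neutral probability p = (e^0.04 − 0.8)/(1.4 − 0.8) = 0.2408/0.6000 = 0.4014
Terminal stock prices: S_uu = 264.6, S_ud = 151.2, S_dd = 86.4
Terminal payoffs (K − S): max(-109.6, 0) = 0, max(3.8, 0) = 3.8, max(68.6, 0) = 68.6
Node u (S = 189): continuation = e^(−0.04)·[0.4014·0.0000 + 0.5986·3.8000] = 2.1857; exercise value = 0.0000 ≤ continuation, so V_u = 2.1857
Node d (S = 108): continuation = e^(−0.04)·[0.4014·3.8000 + 0.5986·68.6000] = 40.9224; exercise value = 47.0000 > continuation, so V_d = 47.0000 (exercise)
Node 0 (S = 135): continuation = e^(−0.04)·[0.4014·2.1857 + 0.5986·47.0000] = 27.8761; exercise value = 20.0000 ≤ continuation, so V_0 = 27.8761

$27.88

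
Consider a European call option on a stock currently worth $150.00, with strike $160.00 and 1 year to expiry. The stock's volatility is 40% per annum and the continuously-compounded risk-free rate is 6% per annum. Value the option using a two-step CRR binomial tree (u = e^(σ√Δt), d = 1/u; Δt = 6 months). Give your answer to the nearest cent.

$22.86

CRR parameters: u = e^(σ√Δt) = e^(0.4·√0.5) = 1.3269, d = 1/u = 0.7536
Per-period rate: rΔt = 0.06·0.5 = 0.03, so R = e^0.03 = 1.0305
Risk-neutral probability p = (e^0.03 − 0.7536)/(1.3269 − 0.7536) = 0.2768/0.5733 = 0.4829
Terminal stock prices: S_uu = 264.1, S_ud = 150, S_dd = 85.2
Terminal payoffs (S − K): max(104.1, 0) = 104.1, max(-10, 0) = 0, max(-74.8, 0) = 0
Node u (S = 199): V_u = e^(−0.03)·[0.4829·104.0981 + 0.5171·0.0000] = 48.7815
Node d (S = 113): V_d = e^(−0.03)·[0.4829·0.0000 + 0.5171·0.0000] = 0.0000
Node 0 (S = 150): V_0 = e^(−0.03)·[0.4829·48.7815 + 0.5171·0.0000] = 22.8596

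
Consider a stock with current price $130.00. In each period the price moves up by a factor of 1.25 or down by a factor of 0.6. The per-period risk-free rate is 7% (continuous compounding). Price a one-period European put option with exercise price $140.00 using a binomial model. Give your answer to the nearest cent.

Risk-neutral probability p = (e^0.07 − 0.6)/(1.25 − 0.6) = 0.4725/0.6500 = 0.7269
Terminal stock prices: S_u = 162.5, S_d = 78
Terminal payoffs (K − S): max(-22.5, 0) = 0, max(62, 0) = 62
Node 0 (S = 130): V_0 = e^(−0.07)·[0.7269·0.0000 + 0.2731·62.0000] = 15.7854

$15.79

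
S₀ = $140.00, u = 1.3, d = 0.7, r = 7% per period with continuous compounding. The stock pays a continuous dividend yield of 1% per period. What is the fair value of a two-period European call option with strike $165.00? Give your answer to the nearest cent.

Per-period risk-free factor R = e^0.07 = 1.0725; dividend-adjusted growth = e^(0.07−0.01) = 1.0618.
Risk-neutral probability p = (1.0618 − 0.7)/(1.3 − 0.7) = 0.3618/0.6000 = 0.6031
Terminal stock prices: S_uu = 236.6, S_ud = 127.4, S_dd = 68.6
Terminal payoffs (S − K): max(71.6, 0) = 71.6, max(-37.6, 0) = 0, max(-96.4, 0) = 0
Node u (S = 182): V_u = e^(−0.07)·[0.6031·71.6000 + 0.3969·0.0000] = 40.2600
Node d (S = 98): V_d = e^(−0.07)·[0.6031·0.0000 + 0.3969·0.0000] = 0.0000
Node 0 (S = 140): V_0 = e^(−0.07)·[0.6031·40.2600 + 0.3969·0.0000] = 22.6378

$22.64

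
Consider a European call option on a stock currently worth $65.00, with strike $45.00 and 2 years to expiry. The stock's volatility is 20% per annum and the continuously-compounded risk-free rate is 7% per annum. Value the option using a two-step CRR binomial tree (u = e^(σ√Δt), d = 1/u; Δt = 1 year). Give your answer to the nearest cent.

$26.05

CRR parameters: u = e^(σ√Δt) = e^(0.2·√1) = 1.2214, d = 1/u = 0.8187
Per-period rate: rΔt = 0.07·1 = 0.07, so R = e^0.07 = 1.0725
Risk-neutral probability p = (e^0.07 − 0.8187)/(1.2214 − 0.8187) = 0.2538/0.4027 = 0.6302
Terminal stock prices: S_uu = 96.97, S_ud = 65, S_dd = 43.57
Terminal payoffs (S − K): max(51.97, 0) = 51.97, max(20, 0) = 20, max(-1.429, 0) = 0
Node u (S = 79.39): V_u = e^(−0.07)·[0.6302·51.9686 + 0.3698·20.0000] = 37.4335
Node d (S = 53.22): V_d = e^(−0.07)·[0.6302·20.0000 + 0.3698·0.0000] = 11.7525
Node 0 (S = 65): V_0 = e^(−0.07)·[0.6302·37.4335 + 0.3698·11.7525] = 26.0488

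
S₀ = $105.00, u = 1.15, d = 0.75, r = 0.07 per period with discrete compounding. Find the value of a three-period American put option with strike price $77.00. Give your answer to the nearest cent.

$1.10

Risk-neutral probability p = (1 + 0.07 − 0.75)/(1.15 − 0.75) = 0.3200/0.4000 = 0.8000
Terminal stock prices: S_uuu = 159.7, S_uud = 104.1, S_udd = 67.92, S_ddd = 44.3
Terminal payoffs (K − S): max(-82.69, 0) = 0, max(-27.15, 0) = 0, max(9.078, 0) = 9.078, max(32.7, 0) = 32.7
Node uu (S = 138.9): continuation = 1/1.07·[0.8000·0.0000 + 0.2000·0.0000] = 0.0000; exercise value = 0.0000 ≤ continuation, so V_uu = 0.0000
Node ud (S = 90.56): continuation = 1/1.07·[0.8000·0.0000 + 0.2000·9.0781] = 1.6968; exercise value = 0.0000 ≤ continuation, so V_ud = 1.6968
Node dd (S = 59.06): continuation = 1/1.07·[0.8000·9.0781 + 0.2000·32.7031] = 12.9001; exercise value = 17.9375 > continuation, so V_dd = 17.9375 (exercise)
Node u (S = 120.7): continuation = 1/1.07·[0.8000·0.0000 + 0.2000·1.6968] = 0.3172; exercise value = 0.0000 ≤ continuation, so V_u = 0.3172
Node d (S = 78.75): continuation = 1/1.07·[0.8000·1.6968 + 0.2000·17.9375] = 4.6215; exercise value = 0.0000 ≤ continuation, so V_d = 4.6215
Node 0 (S = 105): continuation = 1/1.07·[0.8000·0.3172 + 0.2000·4.6215] = 1.1010; exercise value = 0.0000 ≤ continuation, so V_0 = 1.1010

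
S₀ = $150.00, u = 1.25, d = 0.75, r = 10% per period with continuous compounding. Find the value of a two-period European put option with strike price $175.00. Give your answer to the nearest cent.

Risk-neutral probability p = (e^0.1 − 0.75)/(1.25 − 0.75) = 0.3552/0.5000 = 0.7103
Terminal stock prices: S_uu = 234.4, S_ud = 140.6, S_dd = 84.38
Terminal payoffs (K − S): max(-59.38, 0) = 0, max(34.38, 0) = 34.38, max(90.62, 0) = 90.62
Node u (S = 187.5): V_u = e^(−0.1)·[0.7103·0.0000 + 0.2897·34.3750] = 9.0095
Node d (S = 112.5): V_d = e^(−0.1)·[0.7103·34.3750 + 0.2897·90.6250] = 45.8465
Node 0 (S = 150): V_0 = e^(−0.1)·[0.7103·9.0095 + 0.2897·45.8465] = 17.8069

$17.81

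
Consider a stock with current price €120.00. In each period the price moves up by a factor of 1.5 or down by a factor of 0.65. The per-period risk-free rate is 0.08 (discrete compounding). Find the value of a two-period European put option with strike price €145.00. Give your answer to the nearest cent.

€31.74

Risk-neutral probability p = (1 + 0.08 − 0.65)/(1.5 − 0.65) = 0.4300/0.8500 = 0.5059
Terminal stock prices: S_uu = 270, S_ud = 117, S_dd = 50.7
Terminal payoffs (K − S): max(-125, 0) = 0, max(28, 0) = 28, max(94.3, 0) = 94.3
Node u (S = 180): V_u = 1/1.08·[0.5059·0.0000 + 0.4941·28.0000] = 12.8105
Node d (S = 78): V_d = 1/1.08·[0.5059·28.0000 + 0.4941·94.3000] = 56.2593
Node 0 (S = 120): V_0 = 1/1.08·[0.5059·12.8105 + 0.4941·56.2593] = 31.7401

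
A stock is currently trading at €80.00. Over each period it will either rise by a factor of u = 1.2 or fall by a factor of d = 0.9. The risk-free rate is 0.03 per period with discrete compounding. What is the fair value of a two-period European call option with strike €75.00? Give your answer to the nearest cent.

Risk-neutral probability p = (1 + 0.03 − 0.9)/(1.2 − 0.9) = 0.1300/0.3000 = 0.4333
Terminal stock prices: S_uu = 115.2, S_ud = 86.4, S_dd = 64.8
Terminal payoffs (S − K): max(40.2, 0) = 40.2, max(11.4, 0) = 11.4, max(-10.2, 0) = 0
Node u (S = 96): V_u = 1/1.03·[0.4333·40.2000 + 0.5667·11.4000] = 23.1845
Node d (S = 72): V_d = 1/1.03·[0.4333·11.4000 + 0.5667·0.0000] = 4.7961
Node 0 (S = 80): V_0 = 1/1.03·[0.4333·23.1845 + 0.5667·4.7961] = 12.3926

€12.39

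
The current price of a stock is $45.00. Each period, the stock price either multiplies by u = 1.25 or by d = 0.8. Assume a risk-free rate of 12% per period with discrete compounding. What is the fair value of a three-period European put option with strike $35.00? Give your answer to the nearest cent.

$0.21

Risk-neutral probability p = (1 + 0.12 − 0.8)/(1.25 − 0.8) = 0.3200/0.4500 = 0.7111
Terminal stock prices: S_uuu = 87.89, S_uud = 56.25, S_udd = 36, S_ddd = 23.04
Terminal payoffs (K − S): max(-52.89, 0) = 0, max(-21.25, 0) = 0, max(-1, 0) = 0, max(11.96, 0) = 11.96
Node uu (S = 70.31): V_uu = 1/1.12·[0.7111·0.0000 + 0.2889·0.0000] = 0.0000
Node ud (S = 45): V_ud = 1/1.12·[0.7111·0.0000 + 0.2889·0.0000] = 0.0000
Node dd (S = 28.8): V_dd = 1/1.12·[0.7111·0.0000 + 0.2889·11.9600] = 3.0849
Node u (S = 56.25): V_u = 1/1.12·[0.7111·0.0000 + 0.2889·0.0000] = 0.0000
Node d (S = 36): V_d = 1/1.12·[0.7111·0.0000 + 0.2889·3.0849] = 0.7957
Node 0 (S = 45): V_0 = 1/1.12·[0.7111·0.0000 + 0.2889·0.7957] = 0.2052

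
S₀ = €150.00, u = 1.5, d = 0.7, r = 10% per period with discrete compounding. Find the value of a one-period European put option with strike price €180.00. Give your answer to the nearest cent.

Risk-neutral probability p = (1 + 0.1 − 0.7)/(1.5 − 0.7) = 0.4000/0.8000 = 0.5000
Terminal stock prices: S_u = 225, S_d = 105
Terminal payoffs (K − S): max(-45, 0) = 0, max(75, 0) = 75
Node 0 (S = 150): V_0 = 1/1.1·[0.5000·0.0000 + 0.5000·75.0000] = 34.0909

€34.09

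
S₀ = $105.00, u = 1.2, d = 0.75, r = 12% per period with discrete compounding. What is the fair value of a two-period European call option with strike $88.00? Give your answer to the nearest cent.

$35.58

Risk-neutral probability p = (1 + 0.12 − 0.75)/(1.2 − 0.75) = 0.3700/0.4500 = 0.8222
Terminal stock prices: S_uu = 151.2, S_ud = 94.5, S_dd = 59.06
Terminal payoffs (S − K): max(63.2, 0) = 63.2, max(6.5, 0) = 6.5, max(-28.94, 0) = 0
Node u (S = 126): V_u = 1/1.12·[0.8222·63.2000 + 0.1778·6.5000] = 47.4286
Node d (S = 78.75): V_d = 1/1.12·[0.8222·6.5000 + 0.1778·0.0000] = 4.7718
Node 0 (S = 105): V_0 = 1/1.12·[0.8222·47.4286 + 0.1778·4.7718] = 35.5760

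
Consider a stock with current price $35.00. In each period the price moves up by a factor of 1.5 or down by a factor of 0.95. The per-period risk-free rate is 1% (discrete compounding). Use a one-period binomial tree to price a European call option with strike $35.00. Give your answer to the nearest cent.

$1.89

Risk-neutral probability p = (1 + 0.01 − 0.95)/(1.5 − 0.95) = 0.0600/0.5500 = 0.1091
Terminal stock prices: S_u = 52.5, S_d = 33.25
Terminal payoffs (S − K): max(17.5, 0) = 17.5, max(-1.75, 0) = 0
Node 0 (S = 35): V_0 = 1/1.01·[0.1091·17.5000 + 0.8909·0.0000] = 1.8902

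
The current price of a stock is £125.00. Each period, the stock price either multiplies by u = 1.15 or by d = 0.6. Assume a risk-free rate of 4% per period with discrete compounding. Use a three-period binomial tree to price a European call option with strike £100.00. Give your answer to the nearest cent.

£41.01

Risk-neutral probability p = (1 + 0.04 − 0.6)/(1.15 − 0.6) = 0.4400/0.5500 = 0.8000
Terminal stock prices: S_uuu = 190.1, S_uud = 99.19, S_udd = 51.75, S_ddd = 27
Terminal payoffs (S − K): max(90.11, 0) = 90.11, max(-0.8125, 0) = 0, max(-48.25, 0) = 0, max(-73, 0) = 0
Node uu (S = 165.3): V_uu = 1/1.04·[0.8000·90.1094 + 0.2000·0.0000] = 69.3149
Node ud (S = 86.25): V_ud = 1/1.04·[0.8000·0.0000 + 0.2000·0.0000] = 0.0000
Node dd (S = 45): V_dd = 1/1.04·[0.8000·0.0000 + 0.2000·0.0000] = 0.0000
Node u (S = 143.8): V_u = 1/1.04·[0.8000·69.3149 + 0.2000·0.0000] = 53.3192
Node d (S = 75): V_d = 1/1.04·[0.8000·0.0000 + 0.2000·0.0000] = 0.0000
Node 0 (S = 125): V_0 = 1/1.04·[0.8000·53.3192 + 0.2000·0.0000] = 41.0147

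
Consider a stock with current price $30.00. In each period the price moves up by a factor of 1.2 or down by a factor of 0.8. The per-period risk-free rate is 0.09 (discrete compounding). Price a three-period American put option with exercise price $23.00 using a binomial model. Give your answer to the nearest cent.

Risk-neutral probability p = (1 + 0.09 − 0.8)/(1.2 − 0.8) = 0.2900/0.4000 = 0.7250
Terminal stock prices: S_uuu = 51.84, S_uud = 34.56, S_udd = 23.04, S_ddd = 15.36
Terminal payoffs (K − S): max(-28.84, 0) = 0, max(-11.56, 0) = 0, max(-0.04, 0) = 0, max(7.64, 0) = 7.64
Node uu (S = 43.2): continuation = 1/1.09·[0.7250·0.0000 + 0.2750·0.0000] = 0.0000; exercise value = 0.0000 ≤ continuation, so V_uu = 0.0000
Node ud (S = 28.8): continuation = 1/1.09·[0.7250·0.0000 + 0.2750·0.0000] = 0.0000; exercise value = 0.0000 ≤ continuation, so V_ud = 0.0000
Node dd (S = 19.2): continuation = 1/1.09·[0.7250·0.0000 + 0.2750·7.6400] = 1.9275; exercise value = 3.8000 > continuation, so V_dd = 3.8000 (exercise)
Node u (S = 36): continuation = 1/1.09·[0.7250·0.0000 + 0.2750·0.0000] = 0.0000; exercise value = 0.0000 ≤ continuation, so V_u = 0.0000
Node d (S = 24): continuation = 1/1.09·[0.7250·0.0000 + 0.2750·3.8000] = 0.9587; exercise value = 0.0000 ≤ continuation, so V_d = 0.9587
Node 0 (S = 30): continuation = 1/1.09·[0.7250·0.0000 + 0.2750·0.9587] = 0.2419; exercise value = 0.0000 ≤ continuation, so V_0 = 0.2419

$0.24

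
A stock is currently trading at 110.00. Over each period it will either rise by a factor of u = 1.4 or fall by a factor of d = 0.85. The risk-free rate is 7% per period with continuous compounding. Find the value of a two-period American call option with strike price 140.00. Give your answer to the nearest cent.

10.76

Risk-neutral probability p = (e^0.07 − 0.85)/(1.4 − 0.85) = 0.2225/0.5500 = 0.4046
Terminal stock prices: S_uu = 215.6, S_ud = 130.9, S_dd = 79.47
Terminal payoffs (S − K): max(75.6, 0) = 75.6, max(-9.1, 0) = 0, max(-60.53, 0) = 0
Node u (S = 154): continuation = e^(−0.07)·[0.4046·75.6000 + 0.5954·0.0000] = 28.5170; exercise value = 14.0000 ≤ continuation, so V_u = 28.5170
Node d (S = 93.5): continuation = e^(−0.07)·[0.4046·0.0000 + 0.5954·0.0000] = 0.0000; exercise value = 0.0000 ≤ continuation, so V_d = 0.0000
Node 0 (S = 110): continuation = e^(−0.07)·[0.4046·28.5170 + 0.5954·0.0000] = 10.7569; exercise value = 0.0000 ≤ continuation, so V_0 = 10.7569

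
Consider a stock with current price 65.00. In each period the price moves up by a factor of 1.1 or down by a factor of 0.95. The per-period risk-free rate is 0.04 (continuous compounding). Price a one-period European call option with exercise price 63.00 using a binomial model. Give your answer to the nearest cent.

4.94

Risk-neutral probability p = (e^0.04 − 0.95)/(1.1 − 0.95) = 0.0908/0.1500 = 0.6054
Terminal stock prices: S_u = 71.5, S_d = 61.75
Terminal payoffs (S − K): max(8.5, 0) = 8.5, max(-1.25, 0) = 0
Node 0 (S = 65): V_0 = e^(−0.04)·[0.6054·8.5000 + 0.3946·0.0000] = 4.9442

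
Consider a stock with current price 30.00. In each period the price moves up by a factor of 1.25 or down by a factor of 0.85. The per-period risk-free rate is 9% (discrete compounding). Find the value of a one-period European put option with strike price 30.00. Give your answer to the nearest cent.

Risk-neutral probability p = (1 + 0.09 − 0.85)/(1.25 − 0.85) = 0.2400/0.4000 = 0.6000
Terminal stock prices: S_u = 37.5, S_d = 25.5
Terminal payoffs (K − S): max(-7.5, 0) = 0, max(4.5, 0) = 4.5
Node 0 (S = 30): V_0 = 1/1.09·[0.6000·0.0000 + 0.4000·4.5000] = 1.6514

1.65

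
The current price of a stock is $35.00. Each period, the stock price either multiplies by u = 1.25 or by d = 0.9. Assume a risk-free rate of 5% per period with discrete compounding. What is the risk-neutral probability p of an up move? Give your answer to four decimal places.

p = 0.4286

Risk-neutral probability p = (1 + 0.05 − 0.9)/(1.25 − 0.9) = 0.1500/0.3500 = 0.4286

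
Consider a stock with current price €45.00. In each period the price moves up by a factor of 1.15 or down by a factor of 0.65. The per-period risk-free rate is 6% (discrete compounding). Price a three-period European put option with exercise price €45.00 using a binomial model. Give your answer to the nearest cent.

€3.63

Risk-neutral probability p = (1 + 0.06 − 0.65)/(1.15 − 0.65) = 0.4100/0.5000 = 0.8200
Terminal stock prices: S_uuu = 68.44, S_uud = 38.68, S_udd = 21.86, S_ddd = 12.36
Terminal payoffs (K − S): max(-23.44, 0) = 0, max(6.317, 0) = 6.317, max(23.14, 0) = 23.14, max(32.64, 0) = 32.64
Node uu (S = 59.51): V_uu = 1/1.06·[0.8200·0.0000 + 0.1800·6.3169] = 1.0727
Node ud (S = 33.64): V_ud = 1/1.06·[0.8200·6.3169 + 0.1800·23.1356] = 8.8153
Node dd (S = 19.01): V_dd = 1/1.06·[0.8200·23.1356 + 0.1800·32.6419] = 23.4403
Node u (S = 51.75): V_u = 1/1.06·[0.8200·1.0727 + 0.1800·8.8153] = 2.3267
Node d (S = 29.25): V_d = 1/1.06·[0.8200·8.8153 + 0.1800·23.4403] = 10.7998
Node 0 (S = 45): V_0 = 1/1.06·[0.8200·2.3267 + 0.1800·10.7998] = 3.6339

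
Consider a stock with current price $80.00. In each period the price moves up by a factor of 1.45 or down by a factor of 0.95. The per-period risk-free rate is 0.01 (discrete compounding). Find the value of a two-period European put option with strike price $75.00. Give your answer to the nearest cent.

$2.13

Risk-neutral probability p = (1 + 0.01 − 0.95)/(1.45 − 0.95) = 0.0600/0.5000 = 0.1200
Terminal stock prices: S_uu = 168.2, S_ud = 110.2, S_dd = 72.2
Terminal payoffs (K − S): max(-93.2, 0) = 0, max(-35.2, 0) = 0, max(2.8, 0) = 2.8
Node u (S = 116): V_u = 1/1.01·[0.1200·0.0000 + 0.8800·0.0000] = 0.0000
Node d (S = 76): V_d = 1/1.01·[0.1200·0.0000 + 0.8800·2.8000] = 2.4396
Node 0 (S = 80): V_0 = 1/1.01·[0.1200·0.0000 + 0.8800·2.4396] = 2.1256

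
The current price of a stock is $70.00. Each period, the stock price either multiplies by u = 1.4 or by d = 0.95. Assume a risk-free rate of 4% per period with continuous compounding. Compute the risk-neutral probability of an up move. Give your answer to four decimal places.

Risk-neutral probability p = (e^0.04 − 0.95)/(1.4 − 0.95) = 0.0908/0.4500 = 0.2018

p = 0.2018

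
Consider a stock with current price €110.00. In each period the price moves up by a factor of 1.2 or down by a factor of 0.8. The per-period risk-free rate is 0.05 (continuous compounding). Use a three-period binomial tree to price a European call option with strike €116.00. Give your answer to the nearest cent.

Risk-neutral probability p = (e^0.05 − 0.8)/(1.2 − 0.8) = 0.2513/0.4000 = 0.6282
Terminal stock prices: S_uuu = 190.1, S_uud = 126.7, S_udd = 84.48, S_ddd = 56.32
Terminal payoffs (S − K): max(74.08, 0) = 74.08, max(10.72, 0) = 10.72, max(-31.52, 0) = 0, max(-59.68, 0) = 0
Node uu (S = 158.4): V_uu = e^(−0.05)·[0.6282·74.0800 + 0.3718·10.7200] = 48.0574
Node ud (S = 105.6): V_ud = e^(−0.05)·[0.6282·10.7200 + 0.3718·0.0000] = 6.4056
Node dd (S = 70.4): V_dd = e^(−0.05)·[0.6282·0.0000 + 0.3718·0.0000] = 0.0000
Node u (S = 132): V_u = e^(−0.05)·[0.6282·48.0574 + 0.3718·6.4056] = 30.9819
Node d (S = 88): V_d = e^(−0.05)·[0.6282·6.4056 + 0.3718·0.0000] = 3.8276
Node 0 (S = 110): V_0 = e^(−0.05)·[0.6282·30.9819 + 0.3718·3.8276] = 19.8667

€19.87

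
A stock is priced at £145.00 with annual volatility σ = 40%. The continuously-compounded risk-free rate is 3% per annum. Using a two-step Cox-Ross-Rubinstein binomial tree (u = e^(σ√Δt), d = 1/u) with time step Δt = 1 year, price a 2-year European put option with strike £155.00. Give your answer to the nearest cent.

£31.33

CRR parameters: u = e^(σ√Δt) = e^(0.4·√1) = 1.4918, d = 1/u = 0.6703
Per-period rate: rΔt = 0.03·1 = 0.03, so R = e^0.03 = 1.0305
Risk-neutral probability p = (e^0.03 − 0.6703)/(1.4918 − 0.6703) = 0.3601/0.8215 = 0.4384
Terminal stock prices: S_uu = 322.7, S_ud = 145, S_dd = 65.15
Terminal payoffs (K − S): max(-167.7, 0) = 0, max(10, 0) = 10, max(89.85, 0) = 89.85
Node u (S = 216.3): V_u = e^(−0.03)·[0.4384·0.0000 + 0.5616·10.0000] = 5.4502
Node d (S = 97.2): V_d = e^(−0.03)·[0.4384·10.0000 + 0.5616·89.8473] = 53.2227
Node 0 (S = 145): V_0 = e^(−0.03)·[0.4384·5.4502 + 0.5616·53.2227] = 31.3259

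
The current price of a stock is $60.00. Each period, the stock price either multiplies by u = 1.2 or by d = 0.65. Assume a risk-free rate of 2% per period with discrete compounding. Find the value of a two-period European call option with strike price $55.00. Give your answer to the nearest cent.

$13.66

Risk-neutral probability p = (1 + 0.02 − 0.65)/(1.2 − 0.65) = 0.3700/0.5500 = 0.6727
Terminal stock prices: S_uu = 86.4, S_ud = 46.8, S_dd = 25.35
Terminal payoffs (S − K): max(31.4, 0) = 31.4, max(-8.2, 0) = 0, max(-29.65, 0) = 0
Node u (S = 72): V_u = 1/1.02·[0.6727·31.4000 + 0.3273·0.0000] = 20.7094
Node d (S = 39): V_d = 1/1.02·[0.6727·0.0000 + 0.3273·0.0000] = 0.0000
Node 0 (S = 60): V_0 = 1/1.02·[0.6727·20.7094 + 0.3273·0.0000] = 13.6586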